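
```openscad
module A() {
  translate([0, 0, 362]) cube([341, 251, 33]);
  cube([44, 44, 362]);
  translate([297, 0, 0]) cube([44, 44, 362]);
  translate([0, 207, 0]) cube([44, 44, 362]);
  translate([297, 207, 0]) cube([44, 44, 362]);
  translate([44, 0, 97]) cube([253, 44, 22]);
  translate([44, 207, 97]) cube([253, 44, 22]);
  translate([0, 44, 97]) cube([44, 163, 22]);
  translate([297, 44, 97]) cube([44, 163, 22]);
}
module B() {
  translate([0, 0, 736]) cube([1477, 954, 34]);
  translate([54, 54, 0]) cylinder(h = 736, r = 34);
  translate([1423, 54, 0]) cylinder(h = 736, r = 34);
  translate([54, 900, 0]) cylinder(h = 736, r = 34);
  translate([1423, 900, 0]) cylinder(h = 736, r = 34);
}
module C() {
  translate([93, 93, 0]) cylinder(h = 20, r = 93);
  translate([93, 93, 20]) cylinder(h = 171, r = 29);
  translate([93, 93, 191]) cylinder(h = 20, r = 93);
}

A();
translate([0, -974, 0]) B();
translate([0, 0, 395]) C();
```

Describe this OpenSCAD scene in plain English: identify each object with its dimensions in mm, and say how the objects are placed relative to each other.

A is a four-legged stool. The seat is a 341×251×33 mm slab whose top surface is at z = 395 mm; four square legs, each 44×44 mm in cross-section, run from the floor (z = 0) to the underside of the seat, each flush with a corner of the seat. Four stretchers, 44 mm wide and 22 mm tall, connect adjacent legs with their undersides at z = 97 mm, each running between the inner faces of the legs it joins and aligned with the legs' outer faces on the other axis.

B is a rectangular dining table. The top is 1477×954×34 mm with its upper surface at z = 770 mm. It stands on four round legs of 68 mm diameter, each leg's bounding box inset 20 mm from the nearest pair of top edges, running from the floor to the underside of the top.

C is a spool: two coaxial disc flanges of radius 93 mm and thickness 20 mm, joined by a core cylinder of radius 29 mm and height 171 mm. The lower flange rests on z = 0 and the three cylinders share a vertical axis.

The table is on the floor beside the stool on its −y side. The spool is on top of the stool.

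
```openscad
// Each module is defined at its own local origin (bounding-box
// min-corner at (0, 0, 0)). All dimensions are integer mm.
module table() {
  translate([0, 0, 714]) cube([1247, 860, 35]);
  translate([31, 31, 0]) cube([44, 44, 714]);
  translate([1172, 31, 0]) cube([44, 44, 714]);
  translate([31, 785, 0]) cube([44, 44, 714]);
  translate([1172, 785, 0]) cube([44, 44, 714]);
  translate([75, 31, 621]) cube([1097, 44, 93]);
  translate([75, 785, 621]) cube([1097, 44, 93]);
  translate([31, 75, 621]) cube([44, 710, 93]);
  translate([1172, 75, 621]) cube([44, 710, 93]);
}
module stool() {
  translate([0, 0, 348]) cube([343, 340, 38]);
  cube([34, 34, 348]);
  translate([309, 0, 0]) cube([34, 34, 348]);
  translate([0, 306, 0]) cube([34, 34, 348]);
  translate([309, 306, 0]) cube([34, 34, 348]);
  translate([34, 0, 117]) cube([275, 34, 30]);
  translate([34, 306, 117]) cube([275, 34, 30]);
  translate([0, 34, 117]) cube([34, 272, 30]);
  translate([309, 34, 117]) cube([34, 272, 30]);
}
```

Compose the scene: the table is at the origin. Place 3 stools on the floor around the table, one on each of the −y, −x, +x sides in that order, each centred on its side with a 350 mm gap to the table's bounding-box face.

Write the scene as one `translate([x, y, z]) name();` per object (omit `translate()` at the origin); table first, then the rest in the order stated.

table();
translate([452, -690, 0]) stool();
translate([-693, 260, 0]) stool();
translate([1597, 260, 0]) stool();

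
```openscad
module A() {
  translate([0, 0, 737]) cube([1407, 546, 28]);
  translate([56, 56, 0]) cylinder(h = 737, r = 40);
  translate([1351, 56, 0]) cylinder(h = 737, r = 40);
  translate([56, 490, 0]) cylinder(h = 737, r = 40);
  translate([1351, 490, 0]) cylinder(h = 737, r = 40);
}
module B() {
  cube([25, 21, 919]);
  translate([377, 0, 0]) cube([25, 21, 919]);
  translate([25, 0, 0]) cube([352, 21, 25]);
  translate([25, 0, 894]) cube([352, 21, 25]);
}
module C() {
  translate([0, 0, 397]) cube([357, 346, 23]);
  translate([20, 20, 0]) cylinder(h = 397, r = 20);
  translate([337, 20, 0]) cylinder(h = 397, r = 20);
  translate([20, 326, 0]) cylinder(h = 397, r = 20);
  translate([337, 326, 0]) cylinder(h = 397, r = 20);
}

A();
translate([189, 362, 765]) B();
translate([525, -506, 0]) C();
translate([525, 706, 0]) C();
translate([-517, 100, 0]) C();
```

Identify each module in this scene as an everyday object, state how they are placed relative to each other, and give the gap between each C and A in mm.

A is a table. B is a picture frame. C is a stool. The picture frame is on top of the table. Three stools sit around the table at the −y, +y, −x sides. The gap between each stool and the table is 160 mm.

Each stool's nearest face is 160 mm from the table's bounding box.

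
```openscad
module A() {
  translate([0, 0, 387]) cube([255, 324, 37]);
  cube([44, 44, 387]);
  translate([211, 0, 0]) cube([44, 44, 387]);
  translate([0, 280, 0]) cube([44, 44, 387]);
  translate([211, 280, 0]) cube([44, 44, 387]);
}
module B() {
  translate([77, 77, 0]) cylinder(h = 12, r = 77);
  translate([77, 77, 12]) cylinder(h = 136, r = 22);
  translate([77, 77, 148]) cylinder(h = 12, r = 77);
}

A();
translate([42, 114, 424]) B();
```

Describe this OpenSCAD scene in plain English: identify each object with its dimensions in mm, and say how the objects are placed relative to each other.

A is a simple wooden stool: a rectangular seat 255 mm (x) by 324 mm (y), 37 mm thick, top face at z = 424 mm, on four square legs, each 44×44 mm in cross-section. The legs rest on z = 0, each flush with a corner of the seat.

B is a spool: two coaxial disc flanges of radius 77 mm and thickness 12 mm, joined by a core cylinder of radius 22 mm and height 136 mm. The lower flange rests on z = 0 and the three cylinders share a vertical axis.

The spool is on top of the stool.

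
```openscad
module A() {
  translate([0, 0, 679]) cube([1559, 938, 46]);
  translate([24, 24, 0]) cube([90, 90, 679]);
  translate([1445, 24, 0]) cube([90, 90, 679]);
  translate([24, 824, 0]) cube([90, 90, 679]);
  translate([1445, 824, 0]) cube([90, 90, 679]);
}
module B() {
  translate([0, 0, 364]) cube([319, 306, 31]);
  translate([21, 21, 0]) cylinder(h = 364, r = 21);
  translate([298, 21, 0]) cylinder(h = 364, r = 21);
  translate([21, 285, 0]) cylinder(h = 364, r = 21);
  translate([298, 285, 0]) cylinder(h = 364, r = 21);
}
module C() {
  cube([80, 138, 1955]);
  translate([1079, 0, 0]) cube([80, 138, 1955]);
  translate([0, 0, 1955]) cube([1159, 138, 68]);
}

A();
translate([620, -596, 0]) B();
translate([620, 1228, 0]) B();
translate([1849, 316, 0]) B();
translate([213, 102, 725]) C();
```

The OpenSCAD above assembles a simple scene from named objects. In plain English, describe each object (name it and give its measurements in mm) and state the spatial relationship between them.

A is a rectangular dining table. The top is 1559×938×46 mm with its upper surface at z = 725 mm. It stands on four 90×90 mm square legs, each inset 24 mm from the nearest pair of top edges, running from the floor to the underside of the top.

B is a four-legged stool. The seat is 319×306 mm, 31 mm thick, top at z = 395 mm. It stands on four round legs, each 42 mm in diameter, from z = 0 to the seat underside, each leg's axis is inset half a diameter from the nearest pair of seat edges (so the leg's bounding box is flush with the corner).

C is a door frame. The clear opening is 999 mm wide and 1955 mm high. Two 80 mm wide jambs, 138 mm deep, stand either side of the opening from the floor to the top of the opening. A 68 mm thick head sits across the top of both jambs, spanning the full outside width of the frame.

Three stools sit around the table at the −y, +y, +x sides. The door frame is on top of the table.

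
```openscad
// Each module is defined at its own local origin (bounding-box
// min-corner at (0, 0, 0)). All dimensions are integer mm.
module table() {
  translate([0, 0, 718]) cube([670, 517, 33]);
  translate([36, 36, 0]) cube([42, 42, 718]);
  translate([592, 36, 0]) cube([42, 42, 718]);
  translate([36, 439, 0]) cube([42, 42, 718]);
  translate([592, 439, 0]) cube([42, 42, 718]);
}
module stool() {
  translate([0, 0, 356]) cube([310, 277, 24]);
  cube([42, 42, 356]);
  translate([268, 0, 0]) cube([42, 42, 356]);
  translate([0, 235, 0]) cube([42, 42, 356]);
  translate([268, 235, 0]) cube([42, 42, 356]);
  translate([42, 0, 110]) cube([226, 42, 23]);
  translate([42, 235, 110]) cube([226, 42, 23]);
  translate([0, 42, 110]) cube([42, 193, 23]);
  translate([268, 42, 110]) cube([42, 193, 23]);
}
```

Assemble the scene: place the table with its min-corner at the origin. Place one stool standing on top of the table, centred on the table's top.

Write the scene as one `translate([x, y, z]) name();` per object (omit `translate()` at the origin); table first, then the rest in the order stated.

table();
translate([180, 120, 751]) stool();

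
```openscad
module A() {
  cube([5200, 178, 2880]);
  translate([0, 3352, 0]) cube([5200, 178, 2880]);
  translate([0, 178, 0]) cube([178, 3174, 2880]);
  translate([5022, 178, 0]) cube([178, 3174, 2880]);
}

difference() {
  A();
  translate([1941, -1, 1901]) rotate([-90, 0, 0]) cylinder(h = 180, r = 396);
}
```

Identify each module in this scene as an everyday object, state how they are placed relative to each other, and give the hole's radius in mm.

A is a house frame. The house frame has a circular hole through its front wall. The hole's radius is 396 mm.

The subtracted cylinder has r = 396 mm.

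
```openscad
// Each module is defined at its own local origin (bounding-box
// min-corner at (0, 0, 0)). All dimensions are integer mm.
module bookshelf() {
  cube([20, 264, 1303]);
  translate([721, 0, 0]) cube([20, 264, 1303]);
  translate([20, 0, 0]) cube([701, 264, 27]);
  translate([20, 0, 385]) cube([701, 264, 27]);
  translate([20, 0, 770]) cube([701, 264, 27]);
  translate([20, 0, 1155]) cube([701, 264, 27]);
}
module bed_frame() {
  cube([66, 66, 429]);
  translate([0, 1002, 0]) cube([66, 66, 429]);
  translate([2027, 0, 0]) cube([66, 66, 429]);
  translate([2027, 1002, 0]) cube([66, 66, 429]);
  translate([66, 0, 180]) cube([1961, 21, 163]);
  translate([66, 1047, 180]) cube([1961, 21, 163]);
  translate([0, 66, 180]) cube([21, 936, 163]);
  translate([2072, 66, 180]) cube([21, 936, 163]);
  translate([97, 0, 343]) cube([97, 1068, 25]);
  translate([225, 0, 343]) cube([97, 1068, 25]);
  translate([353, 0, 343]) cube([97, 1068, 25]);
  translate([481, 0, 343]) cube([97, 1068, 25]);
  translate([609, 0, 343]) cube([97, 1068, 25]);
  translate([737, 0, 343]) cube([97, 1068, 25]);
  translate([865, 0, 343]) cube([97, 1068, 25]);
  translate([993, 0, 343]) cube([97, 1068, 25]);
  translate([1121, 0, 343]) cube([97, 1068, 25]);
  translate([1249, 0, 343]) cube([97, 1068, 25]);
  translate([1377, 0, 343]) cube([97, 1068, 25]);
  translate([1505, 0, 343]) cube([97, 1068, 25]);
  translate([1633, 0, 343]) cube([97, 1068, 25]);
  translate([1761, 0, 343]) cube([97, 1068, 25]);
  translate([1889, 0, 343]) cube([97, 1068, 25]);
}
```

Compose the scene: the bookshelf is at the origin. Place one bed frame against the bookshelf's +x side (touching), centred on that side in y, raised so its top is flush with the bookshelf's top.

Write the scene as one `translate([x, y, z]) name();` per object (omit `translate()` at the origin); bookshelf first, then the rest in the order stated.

bookshelf();
translate([741, -402, 874]) bed_frame();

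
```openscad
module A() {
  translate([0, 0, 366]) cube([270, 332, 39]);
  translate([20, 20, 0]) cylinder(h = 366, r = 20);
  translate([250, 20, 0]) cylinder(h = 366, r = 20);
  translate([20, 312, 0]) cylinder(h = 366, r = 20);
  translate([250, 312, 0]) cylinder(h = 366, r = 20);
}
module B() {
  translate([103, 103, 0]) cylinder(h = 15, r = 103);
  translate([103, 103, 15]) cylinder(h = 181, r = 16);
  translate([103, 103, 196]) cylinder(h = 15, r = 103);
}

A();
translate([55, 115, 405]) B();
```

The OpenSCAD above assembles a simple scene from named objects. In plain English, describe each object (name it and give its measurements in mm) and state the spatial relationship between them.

A is a simple wooden stool: a rectangular seat 270 mm (x) by 332 mm (y), 39 mm thick, top face at z = 405 mm, on four round legs, each 40 mm in diameter. The legs rest on z = 0, each leg's axis is inset half a diameter from the nearest pair of seat edges (so the leg's bounding box is flush with the corner).

B is a spool: two coaxial disc flanges of radius 103 mm and thickness 15 mm, joined by a core cylinder of radius 16 mm and height 181 mm. The lower flange rests on z = 0 and the three cylinders share a vertical axis.

The spool is on top of the stool.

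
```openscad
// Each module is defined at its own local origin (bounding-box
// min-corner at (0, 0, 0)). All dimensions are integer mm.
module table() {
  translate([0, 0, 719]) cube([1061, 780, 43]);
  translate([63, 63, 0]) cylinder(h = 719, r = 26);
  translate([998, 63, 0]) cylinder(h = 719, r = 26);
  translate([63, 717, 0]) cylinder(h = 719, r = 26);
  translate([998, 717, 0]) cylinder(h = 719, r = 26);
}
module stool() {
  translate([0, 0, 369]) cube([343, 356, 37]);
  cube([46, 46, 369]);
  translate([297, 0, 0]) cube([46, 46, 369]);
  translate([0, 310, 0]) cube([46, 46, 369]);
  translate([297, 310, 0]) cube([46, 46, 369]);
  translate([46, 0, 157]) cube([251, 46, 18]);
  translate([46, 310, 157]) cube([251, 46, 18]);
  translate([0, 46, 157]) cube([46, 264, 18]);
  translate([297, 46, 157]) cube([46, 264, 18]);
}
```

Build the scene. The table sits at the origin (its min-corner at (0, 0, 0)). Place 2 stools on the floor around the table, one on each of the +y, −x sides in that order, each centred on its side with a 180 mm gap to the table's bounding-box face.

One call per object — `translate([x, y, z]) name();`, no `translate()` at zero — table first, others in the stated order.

table();
translate([359, 960, 0]) stool();
translate([-523, 212, 0]) stool();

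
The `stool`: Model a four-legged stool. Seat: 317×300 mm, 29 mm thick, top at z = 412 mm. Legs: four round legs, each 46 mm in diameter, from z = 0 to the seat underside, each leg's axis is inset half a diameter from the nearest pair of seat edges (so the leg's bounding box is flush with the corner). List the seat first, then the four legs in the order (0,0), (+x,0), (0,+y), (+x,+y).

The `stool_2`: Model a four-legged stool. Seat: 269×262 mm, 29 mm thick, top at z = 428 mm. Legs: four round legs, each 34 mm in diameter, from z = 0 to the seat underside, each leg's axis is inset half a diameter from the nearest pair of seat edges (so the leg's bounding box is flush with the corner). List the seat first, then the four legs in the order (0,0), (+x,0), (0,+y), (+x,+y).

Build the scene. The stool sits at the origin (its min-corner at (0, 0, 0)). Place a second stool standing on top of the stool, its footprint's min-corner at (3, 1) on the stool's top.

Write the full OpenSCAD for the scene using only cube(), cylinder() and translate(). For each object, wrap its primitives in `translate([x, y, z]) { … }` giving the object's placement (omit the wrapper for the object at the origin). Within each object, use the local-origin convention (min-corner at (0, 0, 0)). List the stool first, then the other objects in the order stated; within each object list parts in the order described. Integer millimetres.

translate([0, 0, 383]) cube([317, 300, 29]);
translate([23, 23, 0]) cylinder(h = 383, r = 23);
translate([294, 23, 0]) cylinder(h = 383, r = 23);
translate([23, 277, 0]) cylinder(h = 383, r = 23);
translate([294, 277, 0]) cylinder(h = 383, r = 23);
translate([3, 1, 412]) {
  translate([0, 0, 399]) cube([269, 262, 29]);
  translate([17, 17, 0]) cylinder(h = 399, r = 17);
  translate([252, 17, 0]) cylinder(h = 399, r = 17);
  translate([17, 245, 0]) cylinder(h = 399, r = 17);
  translate([252, 245, 0]) cylinder(h = 399, r = 17);
}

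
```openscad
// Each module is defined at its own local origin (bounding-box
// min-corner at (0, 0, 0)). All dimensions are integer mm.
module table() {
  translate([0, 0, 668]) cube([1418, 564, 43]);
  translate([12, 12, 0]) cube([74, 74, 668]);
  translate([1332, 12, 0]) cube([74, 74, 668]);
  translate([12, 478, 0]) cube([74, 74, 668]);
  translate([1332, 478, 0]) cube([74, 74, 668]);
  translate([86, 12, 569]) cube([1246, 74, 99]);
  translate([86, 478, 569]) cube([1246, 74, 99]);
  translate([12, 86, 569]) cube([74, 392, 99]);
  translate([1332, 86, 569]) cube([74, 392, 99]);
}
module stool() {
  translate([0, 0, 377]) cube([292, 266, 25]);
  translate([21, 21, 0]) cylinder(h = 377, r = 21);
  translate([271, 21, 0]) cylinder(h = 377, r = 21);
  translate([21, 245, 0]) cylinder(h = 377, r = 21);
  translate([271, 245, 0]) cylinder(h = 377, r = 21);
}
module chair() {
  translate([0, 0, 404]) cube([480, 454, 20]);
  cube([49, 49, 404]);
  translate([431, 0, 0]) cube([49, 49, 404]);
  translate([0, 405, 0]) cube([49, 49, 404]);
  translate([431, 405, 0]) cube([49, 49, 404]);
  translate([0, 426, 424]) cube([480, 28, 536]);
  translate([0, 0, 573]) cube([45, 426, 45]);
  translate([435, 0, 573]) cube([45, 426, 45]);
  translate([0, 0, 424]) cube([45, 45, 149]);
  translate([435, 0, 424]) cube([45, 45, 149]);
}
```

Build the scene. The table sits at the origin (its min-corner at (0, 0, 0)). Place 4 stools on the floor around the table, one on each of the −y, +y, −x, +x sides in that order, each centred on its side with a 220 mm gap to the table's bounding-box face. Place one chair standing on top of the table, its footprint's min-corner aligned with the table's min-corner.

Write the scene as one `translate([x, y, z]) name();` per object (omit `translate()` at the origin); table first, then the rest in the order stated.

table();
translate([563, -486, 0]) stool();
translate([563, 784, 0]) stool();
translate([-512, 149, 0]) stool();
translate([1638, 149, 0]) stool();
translate([0, 0, 711]) chair();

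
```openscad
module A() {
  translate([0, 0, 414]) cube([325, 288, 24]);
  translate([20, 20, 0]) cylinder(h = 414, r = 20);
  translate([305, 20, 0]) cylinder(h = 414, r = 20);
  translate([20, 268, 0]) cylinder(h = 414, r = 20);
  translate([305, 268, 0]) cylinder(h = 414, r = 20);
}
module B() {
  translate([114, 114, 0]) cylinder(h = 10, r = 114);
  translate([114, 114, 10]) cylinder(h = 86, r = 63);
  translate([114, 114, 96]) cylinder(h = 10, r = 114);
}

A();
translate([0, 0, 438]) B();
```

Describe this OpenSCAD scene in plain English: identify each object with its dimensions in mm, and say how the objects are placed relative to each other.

A is a simple wooden stool: a rectangular seat 325 mm (x) by 288 mm (y), 24 mm thick, top face at z = 438 mm, on four round legs, each 40 mm in diameter. The legs rest on z = 0, each leg's axis is inset half a diameter from the nearest pair of seat edges (so the leg's bounding box is flush with the corner).

B is a spool: two coaxial disc flanges of radius 114 mm and thickness 10 mm, joined by a core cylinder of radius 63 mm and height 86 mm. The lower flange rests on z = 0 and the three cylinders share a vertical axis.

The spool is on top of the stool.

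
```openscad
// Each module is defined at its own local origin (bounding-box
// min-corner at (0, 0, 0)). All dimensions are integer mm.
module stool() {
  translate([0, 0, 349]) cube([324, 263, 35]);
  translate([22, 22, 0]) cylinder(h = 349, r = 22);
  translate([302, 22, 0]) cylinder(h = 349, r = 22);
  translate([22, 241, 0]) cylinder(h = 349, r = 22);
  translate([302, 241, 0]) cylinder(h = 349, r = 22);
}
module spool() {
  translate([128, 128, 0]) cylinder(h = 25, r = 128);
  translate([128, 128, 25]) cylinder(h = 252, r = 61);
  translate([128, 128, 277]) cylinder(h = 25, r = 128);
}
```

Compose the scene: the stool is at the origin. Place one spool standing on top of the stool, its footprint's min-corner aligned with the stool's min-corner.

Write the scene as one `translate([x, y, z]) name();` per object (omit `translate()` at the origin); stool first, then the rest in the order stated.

stool();
translate([0, 0, 384]) spool();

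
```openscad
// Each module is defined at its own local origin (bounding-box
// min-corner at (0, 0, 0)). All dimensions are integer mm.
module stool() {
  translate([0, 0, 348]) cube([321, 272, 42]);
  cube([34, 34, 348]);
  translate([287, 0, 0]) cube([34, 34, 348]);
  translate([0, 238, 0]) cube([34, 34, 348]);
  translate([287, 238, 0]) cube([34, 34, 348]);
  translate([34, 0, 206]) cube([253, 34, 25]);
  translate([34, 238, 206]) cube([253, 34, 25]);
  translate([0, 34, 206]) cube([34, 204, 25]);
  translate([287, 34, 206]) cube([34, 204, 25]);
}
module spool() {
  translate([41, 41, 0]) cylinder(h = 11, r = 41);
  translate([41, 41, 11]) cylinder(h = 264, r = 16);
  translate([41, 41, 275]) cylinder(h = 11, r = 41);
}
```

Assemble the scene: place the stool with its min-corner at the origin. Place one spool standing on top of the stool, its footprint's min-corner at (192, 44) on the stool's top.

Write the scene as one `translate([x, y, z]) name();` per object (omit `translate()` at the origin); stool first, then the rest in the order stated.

stool();
translate([192, 44, 390]) spool();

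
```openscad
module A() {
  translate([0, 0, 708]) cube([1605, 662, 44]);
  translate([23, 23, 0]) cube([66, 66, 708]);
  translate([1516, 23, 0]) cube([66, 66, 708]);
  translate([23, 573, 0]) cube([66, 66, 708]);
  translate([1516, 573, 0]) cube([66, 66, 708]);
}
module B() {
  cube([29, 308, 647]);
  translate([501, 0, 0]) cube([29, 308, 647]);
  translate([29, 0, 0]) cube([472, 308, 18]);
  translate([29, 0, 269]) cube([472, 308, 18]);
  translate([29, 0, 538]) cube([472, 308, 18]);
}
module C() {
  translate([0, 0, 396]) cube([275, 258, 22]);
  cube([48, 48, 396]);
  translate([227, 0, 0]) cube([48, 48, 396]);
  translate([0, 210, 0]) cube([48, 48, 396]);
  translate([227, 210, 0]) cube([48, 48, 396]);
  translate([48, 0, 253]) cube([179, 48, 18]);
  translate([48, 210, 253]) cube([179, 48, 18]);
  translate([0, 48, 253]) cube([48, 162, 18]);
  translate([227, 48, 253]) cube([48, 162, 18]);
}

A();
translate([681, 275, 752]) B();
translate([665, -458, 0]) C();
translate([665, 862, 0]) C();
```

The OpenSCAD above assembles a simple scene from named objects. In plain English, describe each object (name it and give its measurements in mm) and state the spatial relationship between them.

A is a rectangular dining table. The top is 1605×662×44 mm with its upper surface at z = 752 mm. It stands on four 66×66 mm square legs, each inset 23 mm from the nearest pair of top edges, running from the floor to the underside of the top.

B is a bookshelf 530 mm wide overall, 308 mm deep and 647 mm tall. The two sides are 29 mm thick vertical panels. 3 horizontal shelves of 18 mm thickness span between the inner faces of the sides; the lowest shelf sits on the floor and shelves are stacked with a clear vertical gap of 251 mm between each pair.

C is a four-legged stool. The seat is a 275×258×22 mm slab whose top surface is at z = 418 mm; four square legs, each 48×48 mm in cross-section, run from the floor (z = 0) to the underside of the seat, each flush with a corner of the seat. Four stretchers, 48 mm wide and 18 mm tall, connect adjacent legs with their undersides at z = 253 mm, each running between the inner faces of the legs it joins and aligned with the legs' outer faces on the other axis.

The bookshelf is on top of the table. Two stools sit around the table at the −y, +y sides.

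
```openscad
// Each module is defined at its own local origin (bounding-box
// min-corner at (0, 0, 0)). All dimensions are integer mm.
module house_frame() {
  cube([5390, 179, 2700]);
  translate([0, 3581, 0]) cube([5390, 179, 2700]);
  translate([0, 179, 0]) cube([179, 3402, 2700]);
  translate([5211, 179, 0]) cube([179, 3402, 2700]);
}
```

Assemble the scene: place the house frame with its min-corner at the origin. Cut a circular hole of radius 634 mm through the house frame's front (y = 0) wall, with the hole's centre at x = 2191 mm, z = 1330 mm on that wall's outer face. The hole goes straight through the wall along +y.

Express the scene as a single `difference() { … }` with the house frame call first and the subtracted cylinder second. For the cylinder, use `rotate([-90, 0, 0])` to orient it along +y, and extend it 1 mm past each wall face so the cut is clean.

difference() {
  house_frame();
  translate([2191, -1, 1330]) rotate([-90, 0, 0]) cylinder(h = 181, r = 634);
}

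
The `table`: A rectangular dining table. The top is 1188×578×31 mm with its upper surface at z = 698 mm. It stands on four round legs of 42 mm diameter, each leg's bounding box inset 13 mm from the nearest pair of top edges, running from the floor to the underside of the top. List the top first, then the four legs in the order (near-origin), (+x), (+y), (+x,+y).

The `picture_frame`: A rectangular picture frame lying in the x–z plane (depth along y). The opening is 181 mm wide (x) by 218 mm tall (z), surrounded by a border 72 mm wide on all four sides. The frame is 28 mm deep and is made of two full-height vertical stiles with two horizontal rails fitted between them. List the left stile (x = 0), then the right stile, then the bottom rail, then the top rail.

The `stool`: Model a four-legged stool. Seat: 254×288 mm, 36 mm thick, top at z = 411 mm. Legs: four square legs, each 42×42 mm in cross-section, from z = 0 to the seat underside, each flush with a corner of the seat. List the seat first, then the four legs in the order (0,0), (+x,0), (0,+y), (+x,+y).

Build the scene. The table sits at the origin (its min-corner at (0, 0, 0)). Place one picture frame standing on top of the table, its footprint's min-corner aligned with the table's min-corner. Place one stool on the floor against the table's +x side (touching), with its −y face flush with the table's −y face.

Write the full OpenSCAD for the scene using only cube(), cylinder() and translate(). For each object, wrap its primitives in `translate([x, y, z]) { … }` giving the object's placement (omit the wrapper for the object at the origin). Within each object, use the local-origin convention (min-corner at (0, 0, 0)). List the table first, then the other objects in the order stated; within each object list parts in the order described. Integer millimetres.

translate([0, 0, 667]) cube([1188, 578, 31]);
translate([34, 34, 0]) cylinder(h = 667, r = 21);
translate([1154, 34, 0]) cylinder(h = 667, r = 21);
translate([34, 544, 0]) cylinder(h = 667, r = 21);
translate([1154, 544, 0]) cylinder(h = 667, r = 21);
translate([0, 0, 698]) {
  cube([72, 28, 362]);
  translate([253, 0, 0]) cube([72, 28, 362]);
  translate([72, 0, 0]) cube([181, 28, 72]);
  translate([72, 0, 290]) cube([181, 28, 72]);
}
translate([1188, 0, 0]) {
  translate([0, 0, 375]) cube([254, 288, 36]);
  cube([42, 42, 375]);
  translate([212, 0, 0]) cube([42, 42, 375]);
  translate([0, 246, 0]) cube([42, 42, 375]);
  translate([212, 246, 0]) cube([42, 42, 375]);
}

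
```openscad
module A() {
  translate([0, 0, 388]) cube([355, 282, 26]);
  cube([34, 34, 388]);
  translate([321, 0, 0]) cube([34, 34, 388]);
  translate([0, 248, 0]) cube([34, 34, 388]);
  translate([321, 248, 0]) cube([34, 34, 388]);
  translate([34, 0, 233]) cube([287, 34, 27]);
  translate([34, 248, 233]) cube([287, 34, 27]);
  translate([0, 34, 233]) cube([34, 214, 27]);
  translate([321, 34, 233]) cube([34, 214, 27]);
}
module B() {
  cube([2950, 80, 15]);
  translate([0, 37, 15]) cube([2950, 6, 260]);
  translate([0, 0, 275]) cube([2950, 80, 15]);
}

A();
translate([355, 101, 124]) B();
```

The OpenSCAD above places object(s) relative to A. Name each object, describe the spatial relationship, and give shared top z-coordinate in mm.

Both tops at z = 414 mm.

A is a stool. B is an I-beam. The I-beam is beside the stool with their tops flush at z = 414. The shared top z-coordinate is 414 mm.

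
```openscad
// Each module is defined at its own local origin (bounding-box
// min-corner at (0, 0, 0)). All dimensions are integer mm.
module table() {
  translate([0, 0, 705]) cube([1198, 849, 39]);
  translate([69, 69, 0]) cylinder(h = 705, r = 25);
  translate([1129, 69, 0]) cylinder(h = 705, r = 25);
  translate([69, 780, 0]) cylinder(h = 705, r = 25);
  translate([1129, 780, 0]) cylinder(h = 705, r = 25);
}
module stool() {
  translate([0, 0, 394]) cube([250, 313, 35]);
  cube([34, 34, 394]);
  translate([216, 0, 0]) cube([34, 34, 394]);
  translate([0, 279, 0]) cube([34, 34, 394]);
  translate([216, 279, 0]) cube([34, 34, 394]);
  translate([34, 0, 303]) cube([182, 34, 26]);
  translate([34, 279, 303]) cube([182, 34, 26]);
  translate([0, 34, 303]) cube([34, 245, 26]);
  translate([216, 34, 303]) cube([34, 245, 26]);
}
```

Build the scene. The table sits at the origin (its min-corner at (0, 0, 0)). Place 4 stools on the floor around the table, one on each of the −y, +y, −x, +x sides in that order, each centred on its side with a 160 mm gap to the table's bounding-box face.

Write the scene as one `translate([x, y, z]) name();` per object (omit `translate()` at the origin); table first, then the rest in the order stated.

table();
translate([474, -473, 0]) stool();
translate([474, 1009, 0]) stool();
translate([-410, 268, 0]) stool();
translate([1358, 268, 0]) stool();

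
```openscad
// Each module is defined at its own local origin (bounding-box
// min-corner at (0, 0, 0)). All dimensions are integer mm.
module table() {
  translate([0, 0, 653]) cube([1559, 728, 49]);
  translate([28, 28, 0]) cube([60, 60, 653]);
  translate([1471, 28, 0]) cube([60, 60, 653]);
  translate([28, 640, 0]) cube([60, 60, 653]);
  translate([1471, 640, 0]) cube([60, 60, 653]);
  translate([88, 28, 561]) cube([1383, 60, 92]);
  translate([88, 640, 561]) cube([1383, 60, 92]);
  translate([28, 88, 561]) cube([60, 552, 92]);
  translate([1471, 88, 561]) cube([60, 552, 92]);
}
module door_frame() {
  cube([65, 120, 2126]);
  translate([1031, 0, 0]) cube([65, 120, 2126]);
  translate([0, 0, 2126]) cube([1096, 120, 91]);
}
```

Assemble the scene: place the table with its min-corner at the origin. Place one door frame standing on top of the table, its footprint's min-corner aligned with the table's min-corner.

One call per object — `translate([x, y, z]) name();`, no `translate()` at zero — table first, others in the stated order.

table();
translate([0, 0, 702]) door_frame();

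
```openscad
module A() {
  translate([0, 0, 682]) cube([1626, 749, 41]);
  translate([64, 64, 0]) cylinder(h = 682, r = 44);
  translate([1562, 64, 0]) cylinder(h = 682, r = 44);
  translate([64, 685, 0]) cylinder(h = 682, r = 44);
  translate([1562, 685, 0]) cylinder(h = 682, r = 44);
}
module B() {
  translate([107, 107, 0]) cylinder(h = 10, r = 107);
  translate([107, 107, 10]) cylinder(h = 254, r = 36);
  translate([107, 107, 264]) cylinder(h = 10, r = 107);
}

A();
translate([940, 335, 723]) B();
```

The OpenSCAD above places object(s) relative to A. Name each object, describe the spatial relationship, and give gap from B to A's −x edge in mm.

The spool's min-x is at 940; the table's min-x is 0; gap = 940 mm.

A is a table. B is a spool. The spool is on top of the table. The gap from the spool to the table's −x edge is 940 mm.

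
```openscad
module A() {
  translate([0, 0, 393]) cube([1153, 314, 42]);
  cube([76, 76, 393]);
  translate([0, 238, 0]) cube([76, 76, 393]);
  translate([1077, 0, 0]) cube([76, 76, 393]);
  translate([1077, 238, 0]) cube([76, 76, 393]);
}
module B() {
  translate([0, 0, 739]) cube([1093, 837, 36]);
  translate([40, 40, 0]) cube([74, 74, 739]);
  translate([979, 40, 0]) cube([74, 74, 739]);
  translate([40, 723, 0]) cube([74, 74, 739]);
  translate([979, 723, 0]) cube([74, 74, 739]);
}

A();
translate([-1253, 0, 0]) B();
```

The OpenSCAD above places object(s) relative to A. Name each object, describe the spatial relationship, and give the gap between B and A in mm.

The table's nearest face is 160 mm from the bench's −x face.

A is a bench. B is a table. The table is on the floor beside the bench on its −x side. The gap between the table and the bench is 160 mm.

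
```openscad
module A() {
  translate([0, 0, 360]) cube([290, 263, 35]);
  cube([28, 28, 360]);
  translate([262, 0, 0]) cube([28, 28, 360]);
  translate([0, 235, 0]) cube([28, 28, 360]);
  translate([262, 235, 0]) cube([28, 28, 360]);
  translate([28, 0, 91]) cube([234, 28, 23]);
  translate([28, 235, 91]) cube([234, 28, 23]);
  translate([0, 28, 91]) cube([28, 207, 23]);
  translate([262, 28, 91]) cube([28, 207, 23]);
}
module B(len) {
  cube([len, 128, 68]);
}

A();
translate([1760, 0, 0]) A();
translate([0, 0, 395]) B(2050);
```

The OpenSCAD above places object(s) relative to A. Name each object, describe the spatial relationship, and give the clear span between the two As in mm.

Second stool starts at x = 1760; first ends at x = 290; clear span = 1760 − 290 = 1470 mm.

A is a stool. B is a beam. A beam spans the tops of two stools. The clear span between the two stools is 1470 mm.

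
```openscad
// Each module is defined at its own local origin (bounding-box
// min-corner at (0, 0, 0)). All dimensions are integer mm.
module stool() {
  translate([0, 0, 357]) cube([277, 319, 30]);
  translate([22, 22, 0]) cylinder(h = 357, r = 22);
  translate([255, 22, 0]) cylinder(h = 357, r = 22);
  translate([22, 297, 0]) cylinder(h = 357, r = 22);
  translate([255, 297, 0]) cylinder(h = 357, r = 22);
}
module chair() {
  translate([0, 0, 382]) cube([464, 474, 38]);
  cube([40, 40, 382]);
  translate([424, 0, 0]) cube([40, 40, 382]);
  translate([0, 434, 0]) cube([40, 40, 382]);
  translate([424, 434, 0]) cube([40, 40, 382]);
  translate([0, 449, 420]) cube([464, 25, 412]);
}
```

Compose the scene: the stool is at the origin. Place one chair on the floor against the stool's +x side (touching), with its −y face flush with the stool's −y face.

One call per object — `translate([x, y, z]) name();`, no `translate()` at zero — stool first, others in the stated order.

stool();
translate([277, 0, 0]) chair();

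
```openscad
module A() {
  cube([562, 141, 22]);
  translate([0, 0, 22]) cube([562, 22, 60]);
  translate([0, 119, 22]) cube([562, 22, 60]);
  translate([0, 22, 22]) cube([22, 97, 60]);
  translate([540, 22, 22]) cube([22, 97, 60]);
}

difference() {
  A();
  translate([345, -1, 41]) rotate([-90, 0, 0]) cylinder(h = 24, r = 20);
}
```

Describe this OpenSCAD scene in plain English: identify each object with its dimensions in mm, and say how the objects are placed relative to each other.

A is an open-topped rectangular box: outside dimensions 562×141×82 mm, with a uniform wall and base thickness of 22 mm. The base is a full 562×141 slab on the floor; four walls sit on top of the base. The front and back walls (the −y and +y sides) span the full width; the two side walls fit between them.

The open box has a circular hole of radius 20 mm through its front wall, centred at (x = 345, z = 41).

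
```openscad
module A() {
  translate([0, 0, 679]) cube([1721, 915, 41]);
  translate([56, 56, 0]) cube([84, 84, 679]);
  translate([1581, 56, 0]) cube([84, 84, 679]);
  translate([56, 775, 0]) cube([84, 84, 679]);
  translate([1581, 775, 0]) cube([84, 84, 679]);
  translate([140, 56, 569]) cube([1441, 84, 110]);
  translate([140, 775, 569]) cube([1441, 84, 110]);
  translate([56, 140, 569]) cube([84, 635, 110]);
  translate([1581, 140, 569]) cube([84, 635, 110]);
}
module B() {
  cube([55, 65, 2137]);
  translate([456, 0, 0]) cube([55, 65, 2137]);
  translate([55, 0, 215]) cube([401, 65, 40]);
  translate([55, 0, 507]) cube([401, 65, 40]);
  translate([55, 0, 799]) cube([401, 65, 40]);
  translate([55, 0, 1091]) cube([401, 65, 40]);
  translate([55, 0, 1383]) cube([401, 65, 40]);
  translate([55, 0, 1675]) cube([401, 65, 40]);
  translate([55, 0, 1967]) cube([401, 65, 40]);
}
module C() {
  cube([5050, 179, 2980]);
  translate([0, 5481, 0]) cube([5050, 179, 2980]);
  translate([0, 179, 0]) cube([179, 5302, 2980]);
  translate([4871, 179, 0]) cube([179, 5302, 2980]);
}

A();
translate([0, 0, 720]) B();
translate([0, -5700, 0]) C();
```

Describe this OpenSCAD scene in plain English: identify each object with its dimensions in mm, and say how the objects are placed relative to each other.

A is a rectangular dining table. The top is 1721×915×41 mm with its upper surface at z = 720 mm. It stands on four 84×84 mm square legs, each inset 56 mm from the nearest pair of top edges, running from the floor to the underside of the top. Four apron rails, 84 mm thick and 110 mm tall, run between adjacent legs with their top edges flush with the underside of the top and their outer faces flush with the legs' outer faces.

B is a wooden ladder with two side rails of 55×65 mm section and 2137 mm height, set 511 mm apart overall. Between them run 7 rectangular rungs (65 mm deep, 40 mm thick), front faces flush with the rails' −y face. The bottom of the first rung is 215 mm above the floor and each subsequent rung is 292 mm higher than the one below.

C is a box-shaped house frame (walls only): outside footprint 5050×5660 mm, wall height 2980 mm, wall thickness 179 mm. The two y-facing walls run the full x-width; the two x-facing walls fit between the inner faces of the y-facing walls.

The ladder is on top of the table. The house frame is on the floor beside the table on its −y side.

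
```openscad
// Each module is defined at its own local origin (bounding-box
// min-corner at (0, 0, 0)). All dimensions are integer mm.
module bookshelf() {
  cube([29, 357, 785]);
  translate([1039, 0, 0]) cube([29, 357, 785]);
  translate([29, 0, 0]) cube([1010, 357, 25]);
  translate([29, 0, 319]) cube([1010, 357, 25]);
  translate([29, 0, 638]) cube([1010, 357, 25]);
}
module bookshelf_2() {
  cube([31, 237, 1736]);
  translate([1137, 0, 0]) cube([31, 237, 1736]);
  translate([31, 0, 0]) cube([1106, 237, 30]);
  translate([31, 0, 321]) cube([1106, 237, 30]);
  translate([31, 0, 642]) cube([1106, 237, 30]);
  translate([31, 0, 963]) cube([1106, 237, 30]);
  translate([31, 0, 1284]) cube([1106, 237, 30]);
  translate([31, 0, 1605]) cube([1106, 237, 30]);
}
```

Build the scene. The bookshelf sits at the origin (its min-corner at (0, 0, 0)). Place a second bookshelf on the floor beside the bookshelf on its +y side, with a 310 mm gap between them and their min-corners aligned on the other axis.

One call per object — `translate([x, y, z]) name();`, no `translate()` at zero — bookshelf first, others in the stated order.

bookshelf();
translate([0, 667, 0]) bookshelf_2();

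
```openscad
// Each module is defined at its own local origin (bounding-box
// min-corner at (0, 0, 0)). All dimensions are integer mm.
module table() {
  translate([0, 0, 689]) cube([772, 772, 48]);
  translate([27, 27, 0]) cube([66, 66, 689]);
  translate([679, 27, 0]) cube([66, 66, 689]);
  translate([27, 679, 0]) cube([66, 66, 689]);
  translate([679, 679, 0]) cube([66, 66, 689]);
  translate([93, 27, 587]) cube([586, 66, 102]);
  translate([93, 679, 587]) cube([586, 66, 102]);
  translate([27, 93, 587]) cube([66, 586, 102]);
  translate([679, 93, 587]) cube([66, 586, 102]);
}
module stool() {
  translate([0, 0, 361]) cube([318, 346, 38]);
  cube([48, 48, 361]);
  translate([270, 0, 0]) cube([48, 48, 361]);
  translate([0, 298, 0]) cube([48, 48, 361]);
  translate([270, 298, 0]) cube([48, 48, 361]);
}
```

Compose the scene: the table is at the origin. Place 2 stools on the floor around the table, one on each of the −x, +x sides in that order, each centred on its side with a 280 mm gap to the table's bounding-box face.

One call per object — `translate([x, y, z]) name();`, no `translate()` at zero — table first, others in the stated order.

table();
translate([-598, 213, 0]) stool();
translate([1052, 213, 0]) stool();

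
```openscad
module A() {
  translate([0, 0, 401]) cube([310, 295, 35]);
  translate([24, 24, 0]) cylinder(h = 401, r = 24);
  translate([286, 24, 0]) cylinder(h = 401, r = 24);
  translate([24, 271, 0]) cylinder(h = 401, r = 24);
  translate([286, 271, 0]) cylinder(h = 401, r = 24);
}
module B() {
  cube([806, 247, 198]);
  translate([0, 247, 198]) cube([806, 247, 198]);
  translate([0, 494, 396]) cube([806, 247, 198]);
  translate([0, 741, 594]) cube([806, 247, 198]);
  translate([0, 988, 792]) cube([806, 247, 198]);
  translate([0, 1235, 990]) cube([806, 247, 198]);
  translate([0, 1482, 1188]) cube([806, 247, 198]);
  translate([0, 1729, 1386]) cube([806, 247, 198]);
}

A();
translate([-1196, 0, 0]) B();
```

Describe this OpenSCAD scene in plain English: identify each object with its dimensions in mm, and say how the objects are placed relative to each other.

A is a simple wooden stool: a rectangular seat 310 mm (x) by 295 mm (y), 35 mm thick, top face at z = 436 mm, on four round legs, each 48 mm in diameter. The legs rest on z = 0, each leg's axis is inset half a diameter from the nearest pair of seat edges (so the leg's bounding box is flush with the corner).

B is a straight staircase of 8 solid steps. Each step is 806 mm wide (x), 247 mm deep (y, the going) and 198 mm tall (the rise). The first step rests on the floor; each subsequent step sits one going further in +y and one rise higher in +z, directly behind and above the previous step with no overlap.

The staircase is on the floor beside the stool on its −x side.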